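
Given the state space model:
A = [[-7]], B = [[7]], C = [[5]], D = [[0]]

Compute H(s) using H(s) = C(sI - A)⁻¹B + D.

(sI - A)⁻¹ = 1/(s + 7). H(s) = 5 × 7/(s + 7) + 0 = 35/(s + 7).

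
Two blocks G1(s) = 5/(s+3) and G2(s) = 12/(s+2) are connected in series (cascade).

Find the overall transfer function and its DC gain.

Series: multiply transfer functions. G_eq = 5/(s+3) × 12/(s+2) = 60/((s+3)(s+2)). DC gain = 60/(3×2) = 10.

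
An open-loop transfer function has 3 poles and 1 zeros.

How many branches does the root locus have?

Root locus has n branches where n = number of poles = 3.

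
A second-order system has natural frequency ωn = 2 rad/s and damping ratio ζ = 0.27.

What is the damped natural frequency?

ωd = ωn√(1 - ζ²) = 2√(1 - 0.27²) = 1.93 rad/s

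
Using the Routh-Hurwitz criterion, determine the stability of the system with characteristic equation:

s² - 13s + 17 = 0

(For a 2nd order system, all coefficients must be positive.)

Coefficients: 1, -13, 17. b=-13 not positive, so system is unstable.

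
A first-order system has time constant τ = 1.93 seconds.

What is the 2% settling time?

For first-order system, 2% settling time ≈ 4τ = 4 × 1.93 = 7.72 s.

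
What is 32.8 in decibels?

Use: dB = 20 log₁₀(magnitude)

dB = 20 log₁₀(32.8) = 30.3 dB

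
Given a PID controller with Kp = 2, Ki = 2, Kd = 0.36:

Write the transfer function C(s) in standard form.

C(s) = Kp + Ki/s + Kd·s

Substituting values: C(s) = 2 + 2/s + 0.36s = (0.36s² + 2s + 2)/s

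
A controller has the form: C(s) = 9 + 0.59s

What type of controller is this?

This is a Proportional-Derivative (PD) controller.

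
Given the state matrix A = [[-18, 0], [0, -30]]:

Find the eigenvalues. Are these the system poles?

For diagonal matrix, eigenvalues are diagonal entries: λ₁ = -18, λ₂ = -30. Eigenvalues of A = system poles.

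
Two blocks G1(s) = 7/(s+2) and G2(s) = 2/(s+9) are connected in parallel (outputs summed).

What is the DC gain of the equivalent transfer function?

Parallel: G_eq = G1 + G2. DC gain = G1(0) + G2(0) = 7/2 + 2/9 = 3.5 + 0.2222 = 3.7222.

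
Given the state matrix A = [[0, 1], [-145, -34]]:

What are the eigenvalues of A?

det(A - λI) = λ² - (-34)λ + 145 = (λ - (-29))(λ - (-5)). Eigenvalues: -29, -5.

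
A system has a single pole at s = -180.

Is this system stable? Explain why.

Pole at s = -180 is in the left half-plane. Stable.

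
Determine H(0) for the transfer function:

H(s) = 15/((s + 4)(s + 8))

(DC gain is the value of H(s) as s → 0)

DC gain = H(0) = 15/(4 × 8) = 15/32 = 0.46875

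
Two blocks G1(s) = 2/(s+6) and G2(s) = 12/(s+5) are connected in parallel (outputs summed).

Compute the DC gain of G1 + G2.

Parallel: G_eq = G1 + G2. DC gain = G1(0) + G2(0) = 2/6 + 12/5 = 0.3333 + 2.4 = 2.7333.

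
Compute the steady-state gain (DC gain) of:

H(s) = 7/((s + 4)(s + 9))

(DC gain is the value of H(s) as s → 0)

DC gain = H(0) = 7/(4 × 9) = 7/36 = 0.1944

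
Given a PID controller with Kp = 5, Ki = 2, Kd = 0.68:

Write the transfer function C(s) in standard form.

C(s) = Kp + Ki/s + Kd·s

Substituting values: C(s) = 5 + 2/s + 0.68s = (0.68s² + 5s + 2)/s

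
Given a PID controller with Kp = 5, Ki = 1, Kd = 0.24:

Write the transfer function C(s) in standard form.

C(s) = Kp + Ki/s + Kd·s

Substituting values: C(s) = 5 + 1/s + 0.24s = (0.24s² + 5s + 1)/s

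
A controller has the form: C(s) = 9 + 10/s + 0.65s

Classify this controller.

This is a Proportional-Integral-Derivative (PID) controller.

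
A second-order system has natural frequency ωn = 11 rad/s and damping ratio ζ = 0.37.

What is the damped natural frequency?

ωd = ωn√(1 - ζ²) = 11√(1 - 0.37²) = 10.22 rad/s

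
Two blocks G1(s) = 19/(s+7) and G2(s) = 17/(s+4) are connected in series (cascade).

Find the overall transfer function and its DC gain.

Series: multiply transfer functions. G_eq = 19/(s+7) × 17/(s+4) = 323/((s+7)(s+4)). DC gain = 323/(7×4) = 11.5357.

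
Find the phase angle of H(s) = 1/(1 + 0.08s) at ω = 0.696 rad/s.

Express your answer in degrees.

Phase = -arctan(ωτ) = -arctan(0.696 × 0.08) = -3.2°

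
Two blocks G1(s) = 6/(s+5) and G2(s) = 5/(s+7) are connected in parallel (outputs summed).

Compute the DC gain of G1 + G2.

Parallel: G_eq = G1 + G2. DC gain = G1(0) + G2(0) = 6/5 + 5/7 = 1.2 + 0.7143 = 1.9143.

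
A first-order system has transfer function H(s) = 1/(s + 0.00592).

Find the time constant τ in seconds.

For H(s) = 1/(s + 1/τ), the pole is at -1/τ = -0.00592, so τ = 1/0.00592 = 168.9 s.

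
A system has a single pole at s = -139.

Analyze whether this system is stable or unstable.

Pole at s = -139 is in the left half-plane. Stable.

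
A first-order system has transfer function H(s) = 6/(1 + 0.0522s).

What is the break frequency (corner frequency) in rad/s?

Corner frequency = 1/τ = 1/0.0522 = 19.157 rad/s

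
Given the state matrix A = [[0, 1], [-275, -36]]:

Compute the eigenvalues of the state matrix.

det(A - λI) = λ² - (-36)λ + 275 = (λ - (-25))(λ - (-11)). Eigenvalues: -25, -11.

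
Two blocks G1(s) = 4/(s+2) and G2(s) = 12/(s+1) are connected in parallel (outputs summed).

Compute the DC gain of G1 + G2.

Parallel: G_eq = G1 + G2. DC gain = G1(0) + G2(0) = 4/2 + 12/1 = 2 + 12 = 14.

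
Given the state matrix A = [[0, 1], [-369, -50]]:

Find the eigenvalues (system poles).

det(A - λI) = λ² - (-50)λ + 369 = (λ - (-9))(λ - (-41)). Eigenvalues: -9, -41.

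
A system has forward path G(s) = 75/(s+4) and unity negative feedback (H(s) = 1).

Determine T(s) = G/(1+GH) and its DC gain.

T(s) = G/(1+GH) = [75/(s+4)] / [1 + 75/(s+4)] = 75/(s+4+75) = 75/(s+79). DC gain = 75/79 = 0.9494.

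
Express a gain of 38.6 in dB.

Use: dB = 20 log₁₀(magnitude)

dB = 20 log₁₀(38.6) = 31.7 dB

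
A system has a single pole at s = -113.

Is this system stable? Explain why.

Pole at s = -113 is in the left half-plane. Stable.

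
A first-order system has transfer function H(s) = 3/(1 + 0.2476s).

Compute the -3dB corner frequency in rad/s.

Corner frequency = 1/τ = 1/0.2476 = 4.039 rad/s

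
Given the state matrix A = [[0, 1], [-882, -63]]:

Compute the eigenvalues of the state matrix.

det(A - λI) = λ² - (-63)λ + 882 = (λ - (-42))(λ - (-21)). Eigenvalues: -42, -21.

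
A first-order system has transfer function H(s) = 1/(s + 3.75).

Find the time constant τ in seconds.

For H(s) = 1/(s + 1/τ), the pole is at -1/τ = -3.75, so τ = 1/3.75 = 0.2667 s.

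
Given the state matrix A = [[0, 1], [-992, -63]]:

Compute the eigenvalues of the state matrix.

det(A - λI) = λ² - (-63)λ + 992 = (λ - (-32))(λ - (-31)). Eigenvalues: -32, -31.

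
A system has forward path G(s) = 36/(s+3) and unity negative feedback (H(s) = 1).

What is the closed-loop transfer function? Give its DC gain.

T(s) = G/(1+GH) = [36/(s+3)] / [1 + 36/(s+3)] = 36/(s+3+36) = 36/(s+39). DC gain = 36/39 = 0.9231.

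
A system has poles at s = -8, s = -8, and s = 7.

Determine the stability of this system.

Pole(s) at s = 7 are not in the left half-plane. System is unstable.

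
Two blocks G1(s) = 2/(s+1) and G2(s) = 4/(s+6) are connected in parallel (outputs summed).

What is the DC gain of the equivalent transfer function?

Parallel: G_eq = G1 + G2. DC gain = G1(0) + G2(0) = 2/1 + 4/6 = 2 + 0.6667 = 2.6667.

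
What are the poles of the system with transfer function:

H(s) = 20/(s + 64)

Pole is where denominator = 0: s + 64 = 0, so s = -64.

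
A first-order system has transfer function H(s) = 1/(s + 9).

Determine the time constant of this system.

For H(s) = 1/(s + 1/τ), the pole is at -1/τ = -9, so τ = 1/9 = 0.1111 s.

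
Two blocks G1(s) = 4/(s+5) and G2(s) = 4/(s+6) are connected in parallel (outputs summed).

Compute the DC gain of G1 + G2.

Parallel: G_eq = G1 + G2. DC gain = G1(0) + G2(0) = 4/5 + 4/6 = 0.8 + 0.6667 = 1.4667.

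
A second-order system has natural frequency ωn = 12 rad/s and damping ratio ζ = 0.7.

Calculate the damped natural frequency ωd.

ωd = ωn√(1 - ζ²) = 12√(1 - 0.7²) = 8.57 rad/s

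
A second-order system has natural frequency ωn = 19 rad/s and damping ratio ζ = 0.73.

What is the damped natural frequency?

ωd = ωn√(1 - ζ²) = 19√(1 - 0.73²) = 12.99 rad/s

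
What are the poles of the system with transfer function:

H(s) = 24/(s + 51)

Pole is where denominator = 0: s + 51 = 0, so s = -51.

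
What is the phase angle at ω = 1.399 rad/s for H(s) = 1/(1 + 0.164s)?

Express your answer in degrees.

Phase = -arctan(ωτ) = -arctan(1.399 × 0.164) = -12.9°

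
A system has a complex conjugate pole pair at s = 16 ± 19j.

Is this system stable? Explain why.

Real part of poles is 16 (> 0, right half-plane). Unstable.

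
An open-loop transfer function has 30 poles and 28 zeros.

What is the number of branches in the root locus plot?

Root locus has n branches where n = number of poles = 30.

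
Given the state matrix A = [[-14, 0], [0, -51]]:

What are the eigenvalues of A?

For diagonal matrix, eigenvalues are diagonal entries: λ₁ = -14, λ₂ = -51.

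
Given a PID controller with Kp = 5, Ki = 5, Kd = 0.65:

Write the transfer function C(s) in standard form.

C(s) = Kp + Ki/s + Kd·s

Substituting values: C(s) = 5 + 5/s + 0.65s = (0.65s² + 5s + 5)/s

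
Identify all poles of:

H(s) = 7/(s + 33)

Pole is where denominator = 0: s + 33 = 0, so s = -33.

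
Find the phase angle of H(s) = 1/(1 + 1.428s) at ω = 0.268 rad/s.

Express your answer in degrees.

Phase = -arctan(ωτ) = -arctan(0.268 × 1.428) = -20.9°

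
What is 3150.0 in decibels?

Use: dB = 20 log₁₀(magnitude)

dB = 20 log₁₀(3150.0) = 70.0 dB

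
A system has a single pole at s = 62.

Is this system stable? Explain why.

Pole at s = 62 is in the right half-plane. Unstable.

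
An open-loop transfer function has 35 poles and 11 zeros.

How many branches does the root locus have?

Root locus has n branches where n = number of poles = 35.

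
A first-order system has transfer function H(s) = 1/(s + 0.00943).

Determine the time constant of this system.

For H(s) = 1/(s + 1/τ), the pole is at -1/τ = -0.00943, so τ = 1/0.00943 = 106 s.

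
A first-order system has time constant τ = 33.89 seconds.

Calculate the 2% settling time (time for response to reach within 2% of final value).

For first-order system, 2% settling time ≈ 4τ = 4 × 33.89 = 135.56 s.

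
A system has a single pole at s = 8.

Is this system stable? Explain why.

Pole at s = 8 is in the right half-plane. Unstable.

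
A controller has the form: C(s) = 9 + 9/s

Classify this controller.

This is a Proportional-Integral (PI) controller.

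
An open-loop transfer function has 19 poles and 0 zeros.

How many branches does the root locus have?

Root locus has n branches where n = number of poles = 19.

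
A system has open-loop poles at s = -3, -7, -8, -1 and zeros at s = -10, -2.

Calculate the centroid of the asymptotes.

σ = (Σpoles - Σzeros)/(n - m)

σ = (Σpoles - Σzeros)/(n - m) = (-19 - (-12))/(4 - 2) = -7/2 = -3.5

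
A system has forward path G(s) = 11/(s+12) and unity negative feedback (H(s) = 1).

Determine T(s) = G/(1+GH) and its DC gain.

T(s) = G/(1+GH) = [11/(s+12)] / [1 + 11/(s+12)] = 11/(s+12+11) = 11/(s+23). DC gain = 11/23 = 0.4783.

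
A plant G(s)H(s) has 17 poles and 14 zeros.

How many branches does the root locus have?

Root locus has n branches where n = number of poles = 17.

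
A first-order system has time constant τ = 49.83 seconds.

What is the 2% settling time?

For first-order system, 2% settling time ≈ 4τ = 4 × 49.83 = 199.32 s.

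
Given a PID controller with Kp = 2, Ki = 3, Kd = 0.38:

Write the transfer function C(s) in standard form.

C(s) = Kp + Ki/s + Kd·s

Substituting values: C(s) = 2 + 3/s + 0.38s = (0.38s² + 2s + 3)/s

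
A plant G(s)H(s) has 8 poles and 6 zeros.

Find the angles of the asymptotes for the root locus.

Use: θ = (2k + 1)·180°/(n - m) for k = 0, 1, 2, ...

n - m = 8 - 6 = 2. Angles: θk = (2k + 1)·180°/2 = 90°, 270°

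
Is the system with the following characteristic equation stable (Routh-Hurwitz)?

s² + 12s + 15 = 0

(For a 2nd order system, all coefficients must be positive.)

Coefficients: 1, 12, 15. All positive, so system is stable.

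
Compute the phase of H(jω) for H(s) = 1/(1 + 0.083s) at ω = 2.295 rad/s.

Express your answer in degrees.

Phase = -arctan(ωτ) = -arctan(2.295 × 0.083) = -10.8°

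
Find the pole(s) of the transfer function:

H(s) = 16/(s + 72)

Pole is where denominator = 0: s + 72 = 0, so s = -72.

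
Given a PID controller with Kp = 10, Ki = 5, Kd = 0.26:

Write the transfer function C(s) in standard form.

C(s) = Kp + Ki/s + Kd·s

Substituting values: C(s) = 10 + 5/s + 0.26s = (0.26s² + 10s + 5)/s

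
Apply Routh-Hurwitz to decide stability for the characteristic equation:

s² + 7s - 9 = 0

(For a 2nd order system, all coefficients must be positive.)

Coefficients: 1, 7, -9. c=-9 not positive, so system is unstable.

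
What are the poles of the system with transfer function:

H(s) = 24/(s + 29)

Pole is where denominator = 0: s + 29 = 0, so s = -29.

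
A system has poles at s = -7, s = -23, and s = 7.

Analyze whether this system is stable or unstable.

Pole(s) at s = 7 are not in the left half-plane. System is unstable.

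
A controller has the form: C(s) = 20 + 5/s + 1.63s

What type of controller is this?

This is a Proportional-Integral-Derivative (PID) controller.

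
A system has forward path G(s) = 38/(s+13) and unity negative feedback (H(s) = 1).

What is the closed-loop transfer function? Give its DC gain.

T(s) = G/(1+GH) = [38/(s+13)] / [1 + 38/(s+13)] = 38/(s+13+38) = 38/(s+51). DC gain = 38/51 = 0.7451.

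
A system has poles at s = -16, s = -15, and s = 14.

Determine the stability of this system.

Pole(s) at s = 14 are not in the left half-plane. System is unstable.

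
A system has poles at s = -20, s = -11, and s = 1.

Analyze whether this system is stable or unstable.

Pole(s) at s = 1 are not in the left half-plane. System is unstable.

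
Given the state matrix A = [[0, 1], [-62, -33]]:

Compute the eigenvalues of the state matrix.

det(A - λI) = λ² - (-33)λ + 62 = (λ - (-2))(λ - (-31)). Eigenvalues: -2, -31.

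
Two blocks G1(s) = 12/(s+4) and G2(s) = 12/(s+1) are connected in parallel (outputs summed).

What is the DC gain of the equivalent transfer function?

Parallel: G_eq = G1 + G2. DC gain = G1(0) + G2(0) = 12/4 + 12/1 = 3 + 12 = 15.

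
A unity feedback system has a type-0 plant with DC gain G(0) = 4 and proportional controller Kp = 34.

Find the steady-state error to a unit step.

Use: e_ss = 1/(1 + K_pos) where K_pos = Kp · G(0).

K_pos = Kp · G(0) = 34 × 4 = 136. e_ss = 1/(1 + 136) = 0.0073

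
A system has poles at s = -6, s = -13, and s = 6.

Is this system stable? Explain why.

Pole(s) at s = 6 are not in the left half-plane. System is unstable.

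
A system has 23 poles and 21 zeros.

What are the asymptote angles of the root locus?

n - m = 23 - 21 = 2. Angles: θk = (2k + 1)·180°/2 = 90°, 270°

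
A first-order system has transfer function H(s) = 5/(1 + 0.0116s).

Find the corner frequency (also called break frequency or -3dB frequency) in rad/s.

Corner frequency = 1/τ = 1/0.0116 = 86.207 rad/s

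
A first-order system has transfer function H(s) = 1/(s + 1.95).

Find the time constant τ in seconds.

For H(s) = 1/(s + 1/τ), the pole is at -1/τ = -1.95, so τ = 1/1.95 = 0.5128 s.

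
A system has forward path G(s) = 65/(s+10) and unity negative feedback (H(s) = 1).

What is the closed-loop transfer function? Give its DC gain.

T(s) = G/(1+GH) = [65/(s+10)] / [1 + 65/(s+10)] = 65/(s+10+65) = 65/(s+75). DC gain = 65/75 = 0.8667.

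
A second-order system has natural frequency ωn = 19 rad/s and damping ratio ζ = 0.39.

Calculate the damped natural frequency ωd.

ωd = ωn√(1 - ζ²) = 19√(1 - 0.39²) = 17.5 rad/s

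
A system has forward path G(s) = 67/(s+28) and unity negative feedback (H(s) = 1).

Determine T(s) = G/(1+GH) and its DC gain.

T(s) = G/(1+GH) = [67/(s+28)] / [1 + 67/(s+28)] = 67/(s+28+67) = 67/(s+95). DC gain = 67/95 = 0.7053.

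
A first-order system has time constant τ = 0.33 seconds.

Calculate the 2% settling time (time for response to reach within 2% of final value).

For first-order system, 2% settling time ≈ 4τ = 4 × 0.33 = 1.32 s.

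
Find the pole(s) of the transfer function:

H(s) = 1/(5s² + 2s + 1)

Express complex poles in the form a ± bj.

Discriminant = 2² - 4×5×1 = 4 - 20 = -16 < 0, so the poles are a complex conjugate pair s = (-2 ± j√16)/(2×5). Real part = -2/(2×5) = -2/10 = -0.2; imaginary part = ±√16/(2×5) = 4/10 = 0.4. Poles: s = -0.2 ± 0.4j.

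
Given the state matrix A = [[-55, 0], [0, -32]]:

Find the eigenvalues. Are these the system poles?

For diagonal matrix, eigenvalues are diagonal entries: λ₁ = -55, λ₂ = -32. Eigenvalues of A = system poles.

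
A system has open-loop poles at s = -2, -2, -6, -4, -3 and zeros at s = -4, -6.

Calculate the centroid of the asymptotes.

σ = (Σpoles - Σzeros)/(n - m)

σ = (Σpoles - Σzeros)/(n - m) = (-17 - (-10))/(5 - 2) = -7/3 = -2.33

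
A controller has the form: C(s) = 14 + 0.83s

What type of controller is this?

This is a Proportional-Derivative (PD) controller.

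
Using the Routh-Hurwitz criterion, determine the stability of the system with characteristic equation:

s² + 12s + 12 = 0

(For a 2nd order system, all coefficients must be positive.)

Coefficients: 1, 12, 12. All positive, so system is stable.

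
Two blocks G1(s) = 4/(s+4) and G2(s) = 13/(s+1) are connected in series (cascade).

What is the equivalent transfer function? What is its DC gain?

Series: multiply transfer functions. G_eq = 4/(s+4) × 13/(s+1) = 52/((s+4)(s+1)). DC gain = 52/(4×1) = 13.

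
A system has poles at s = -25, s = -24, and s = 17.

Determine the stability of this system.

Pole(s) at s = 17 are not in the left half-plane. System is unstable.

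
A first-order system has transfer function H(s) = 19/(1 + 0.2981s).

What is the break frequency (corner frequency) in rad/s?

Corner frequency = 1/τ = 1/0.2981 = 3.355 rad/s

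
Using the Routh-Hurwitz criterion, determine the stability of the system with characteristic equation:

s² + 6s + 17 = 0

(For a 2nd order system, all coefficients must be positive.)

Coefficients: 1, 6, 17. All positive, so system is stable.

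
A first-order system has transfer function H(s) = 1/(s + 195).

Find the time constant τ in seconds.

For H(s) = 1/(s + 1/τ), the pole is at -1/τ = -195, so τ = 1/195 = 0.0051 s.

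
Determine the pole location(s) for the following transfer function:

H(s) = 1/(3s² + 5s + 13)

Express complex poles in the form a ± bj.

Discriminant = 5² - 4×3×13 = 25 - 156 = -131 < 0, so the poles are a complex conjugate pair s = (-5 ± j√131)/(2×3). Real part = -5/(2×3) = -5/6 ≈ -0.8333; imaginary part = ±√131/(2×3) ≈ 1.9076. Poles: s = -0.8333 ± 1.9076j.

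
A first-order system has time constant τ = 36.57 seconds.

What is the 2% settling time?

For first-order system, 2% settling time ≈ 4τ = 4 × 36.57 = 146.28 s.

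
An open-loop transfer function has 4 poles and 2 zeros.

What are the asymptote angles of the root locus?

n - m = 4 - 2 = 2. Angles: θk = (2k + 1)·180°/2 = 90°, 270°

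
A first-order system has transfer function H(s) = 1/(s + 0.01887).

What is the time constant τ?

For H(s) = 1/(s + 1/τ), the pole is at -1/τ = -0.01887, so τ = 1/0.01887 = 52.99 s.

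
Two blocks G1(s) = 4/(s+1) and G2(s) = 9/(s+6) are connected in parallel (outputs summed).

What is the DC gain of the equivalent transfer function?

Parallel: G_eq = G1 + G2. DC gain = G1(0) + G2(0) = 4/1 + 9/6 = 4 + 1.5 = 5.5.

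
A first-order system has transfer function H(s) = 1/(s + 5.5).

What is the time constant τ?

For H(s) = 1/(s + 1/τ), the pole is at -1/τ = -5.5, so τ = 1/5.5 = 0.1818 s.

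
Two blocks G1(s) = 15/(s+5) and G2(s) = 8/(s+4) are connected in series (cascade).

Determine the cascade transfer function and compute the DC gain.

Series: multiply transfer functions. G_eq = 15/(s+5) × 8/(s+4) = 120/((s+5)(s+4)). DC gain = 120/(5×4) = 6.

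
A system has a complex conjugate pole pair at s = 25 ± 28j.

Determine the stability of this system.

Real part of poles is 25 (> 0, right half-plane). Unstable.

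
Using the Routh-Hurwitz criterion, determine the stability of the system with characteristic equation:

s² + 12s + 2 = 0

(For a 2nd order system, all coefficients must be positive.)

Coefficients: 1, 12, 2. All positive, so system is stable.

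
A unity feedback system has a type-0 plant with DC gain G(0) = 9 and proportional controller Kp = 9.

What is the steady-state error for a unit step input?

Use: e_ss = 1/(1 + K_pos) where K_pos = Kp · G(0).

K_pos = Kp · G(0) = 9 × 9 = 81. e_ss = 1/(1 + 81) = 0.0122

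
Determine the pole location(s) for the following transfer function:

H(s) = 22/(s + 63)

Pole is where denominator = 0: s + 63 = 0, so s = -63.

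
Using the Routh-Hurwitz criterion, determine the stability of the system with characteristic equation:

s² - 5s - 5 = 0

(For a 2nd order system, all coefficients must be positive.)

Coefficients: 1, -5, -5. b=-5, c=-5 not positive, so system is unstable.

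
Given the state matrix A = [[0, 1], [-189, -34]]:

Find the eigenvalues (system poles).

det(A - λI) = λ² - (-34)λ + 189 = (λ - (-7))(λ - (-27)). Eigenvalues: -7, -27.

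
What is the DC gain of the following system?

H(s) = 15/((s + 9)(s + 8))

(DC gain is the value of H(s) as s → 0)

DC gain = H(0) = 15/(9 × 8) = 15/72 = 0.2083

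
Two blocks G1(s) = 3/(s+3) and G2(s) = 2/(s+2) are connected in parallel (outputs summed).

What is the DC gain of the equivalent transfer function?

Parallel: G_eq = G1 + G2. DC gain = G1(0) + G2(0) = 3/3 + 2/2 = 1 + 1 = 2.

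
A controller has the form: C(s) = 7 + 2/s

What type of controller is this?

This is a Proportional-Integral (PI) controller.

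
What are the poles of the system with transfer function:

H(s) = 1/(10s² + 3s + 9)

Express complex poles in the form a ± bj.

Discriminant = 3² - 4×10×9 = 9 - 360 = -351 < 0, so the poles are a complex conjugate pair s = (-3 ± j√351)/(2×10). Real part = -3/(2×10) = -3/20 = -0.15; imaginary part = ±√351/(2×10) ≈ 0.9367. Poles: s = -0.15 ± 0.9367j.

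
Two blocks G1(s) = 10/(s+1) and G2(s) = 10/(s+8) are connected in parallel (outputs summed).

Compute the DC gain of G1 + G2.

Parallel: G_eq = G1 + G2. DC gain = G1(0) + G2(0) = 10/1 + 10/8 = 10 + 1.25 = 11.25.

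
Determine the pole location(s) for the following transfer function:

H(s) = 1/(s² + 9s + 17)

Discriminant = 9² - 4×1×17 = 81 - 68 = 13 > 0, so two distinct real poles. Using quadratic formula: s = (-9 ± √13)/(2×1) = (-9 ± √13)/2, with √13 ≈ 3.6056. s₁ ≈ -2.6972, s₂ ≈ -6.3028. Poles: s₁ = -2.6972, s₂ = -6.3028.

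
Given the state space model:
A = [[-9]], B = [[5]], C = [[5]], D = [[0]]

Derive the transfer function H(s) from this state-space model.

(sI - A)⁻¹ = 1/(s + 9). H(s) = 5 × 5/(s + 9) + 0 = 25/(s + 9).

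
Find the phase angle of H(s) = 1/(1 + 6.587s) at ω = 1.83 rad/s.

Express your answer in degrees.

Phase = -arctan(ωτ) = -arctan(1.83 × 6.587) = -85.3°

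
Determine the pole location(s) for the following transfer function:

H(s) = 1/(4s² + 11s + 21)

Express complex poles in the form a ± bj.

Discriminant = 11² - 4×4×21 = 121 - 336 = -215 < 0, so the poles are a complex conjugate pair s = (-11 ± j√215)/(2×4). Real part = -11/(2×4) = -11/8 = -1.375; imaginary part = ±√215/(2×4) ≈ 1.8329. Poles: s = -1.375 ± 1.8329j.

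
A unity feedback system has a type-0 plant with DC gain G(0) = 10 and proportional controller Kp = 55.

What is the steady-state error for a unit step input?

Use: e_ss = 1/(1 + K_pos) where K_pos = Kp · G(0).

K_pos = Kp · G(0) = 55 × 10 = 550. e_ss = 1/(1 + 550) = 0.0018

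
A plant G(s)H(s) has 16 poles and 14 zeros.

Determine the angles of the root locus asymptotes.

n - m = 16 - 14 = 2. Angles: θk = (2k + 1)·180°/2 = 90°, 270°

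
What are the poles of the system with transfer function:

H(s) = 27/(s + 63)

Pole is where denominator = 0: s + 63 = 0, so s = -63.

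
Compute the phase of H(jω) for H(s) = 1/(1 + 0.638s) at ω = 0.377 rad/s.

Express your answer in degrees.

Phase = -arctan(ωτ) = -arctan(0.377 × 0.638) = -13.5°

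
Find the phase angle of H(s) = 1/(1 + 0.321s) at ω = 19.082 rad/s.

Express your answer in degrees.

Phase = -arctan(ωτ) = -arctan(19.082 × 0.321) = -80.7°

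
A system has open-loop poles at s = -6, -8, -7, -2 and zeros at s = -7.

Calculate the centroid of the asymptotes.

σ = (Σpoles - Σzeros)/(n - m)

σ = (Σpoles - Σzeros)/(n - m) = (-23 - (-7))/(4 - 1) = -16/3 = -5.33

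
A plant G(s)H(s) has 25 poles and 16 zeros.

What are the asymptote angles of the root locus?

n - m = 25 - 16 = 9. Angles: θk = (2k + 1)·180°/9 = 20°, 60°, 100°, 140°, 180°, 220°, 260°, 300°, 340°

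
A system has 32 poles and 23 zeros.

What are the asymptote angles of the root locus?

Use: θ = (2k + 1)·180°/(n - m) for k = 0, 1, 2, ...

n - m = 32 - 23 = 9. Angles: θk = (2k + 1)·180°/9 = 20°, 60°, 100°, 140°, 180°, 220°, 260°, 300°, 340°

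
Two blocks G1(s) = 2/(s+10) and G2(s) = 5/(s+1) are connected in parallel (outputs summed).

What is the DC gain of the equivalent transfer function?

Parallel: G_eq = G1 + G2. DC gain = G1(0) + G2(0) = 2/10 + 5/1 = 0.2 + 5 = 5.2.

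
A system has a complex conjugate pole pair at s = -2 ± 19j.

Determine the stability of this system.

Real part of poles is -2 (< 0, left half-plane). Stable.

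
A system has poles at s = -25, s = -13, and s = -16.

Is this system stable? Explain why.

All poles are in the left half-plane. System is stable.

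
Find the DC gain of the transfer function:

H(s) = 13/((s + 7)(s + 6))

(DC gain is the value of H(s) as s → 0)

DC gain = H(0) = 13/(7 × 6) = 13/42 = 0.3095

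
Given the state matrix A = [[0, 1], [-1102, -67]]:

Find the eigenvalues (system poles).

det(A - λI) = λ² - (-67)λ + 1102 = (λ - (-38))(λ - (-29)). Eigenvalues: -38, -29.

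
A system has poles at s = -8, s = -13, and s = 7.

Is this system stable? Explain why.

Pole(s) at s = 7 are not in the left half-plane. System is unstable.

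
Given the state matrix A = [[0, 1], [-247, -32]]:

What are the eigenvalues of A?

det(A - λI) = λ² - (-32)λ + 247 = (λ - (-19))(λ - (-13)). Eigenvalues: -19, -13.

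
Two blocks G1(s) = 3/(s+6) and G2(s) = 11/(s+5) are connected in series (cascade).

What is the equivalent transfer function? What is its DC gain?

Series: multiply transfer functions. G_eq = 3/(s+6) × 11/(s+5) = 33/((s+6)(s+5)). DC gain = 33/(6×5) = 1.1.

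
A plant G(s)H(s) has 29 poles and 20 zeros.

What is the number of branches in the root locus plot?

Root locus has n branches where n = number of poles = 29.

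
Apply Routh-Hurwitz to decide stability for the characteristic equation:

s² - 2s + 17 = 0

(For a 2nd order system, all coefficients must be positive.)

Coefficients: 1, -2, 17. b=-2 not positive, so system is unstable.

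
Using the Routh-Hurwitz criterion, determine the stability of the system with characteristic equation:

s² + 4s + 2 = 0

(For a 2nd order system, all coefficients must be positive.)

Coefficients: 1, 4, 2. All positive, so system is stable.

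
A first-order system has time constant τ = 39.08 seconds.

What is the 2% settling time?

For first-order system, 2% settling time ≈ 4τ = 4 × 39.08 = 156.32 s.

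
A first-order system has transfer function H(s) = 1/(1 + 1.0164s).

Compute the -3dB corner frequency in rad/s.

Corner frequency = 1/τ = 1/1.0164 = 0.984 rad/s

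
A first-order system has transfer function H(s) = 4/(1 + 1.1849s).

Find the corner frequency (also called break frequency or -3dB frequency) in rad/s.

Corner frequency = 1/τ = 1/1.1849 = 0.844 rad/s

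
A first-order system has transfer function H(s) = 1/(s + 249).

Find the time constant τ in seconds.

For H(s) = 1/(s + 1/τ), the pole is at -1/τ = -249, so τ = 1/249 = 0.0040 s.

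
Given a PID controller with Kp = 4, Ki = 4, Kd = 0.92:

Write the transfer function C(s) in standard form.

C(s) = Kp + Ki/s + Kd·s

Substituting values: C(s) = 4 + 4/s + 0.92s = (0.92s² + 4s + 4)/s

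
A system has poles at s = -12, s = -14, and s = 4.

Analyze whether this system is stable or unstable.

Pole(s) at s = 4 are not in the left half-plane. System is unstable.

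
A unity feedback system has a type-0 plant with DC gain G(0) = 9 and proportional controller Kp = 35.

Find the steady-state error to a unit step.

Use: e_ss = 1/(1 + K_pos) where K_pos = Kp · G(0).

K_pos = Kp · G(0) = 35 × 9 = 315. e_ss = 1/(1 + 315) = 0.0032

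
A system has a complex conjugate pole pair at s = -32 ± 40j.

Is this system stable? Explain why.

Real part of poles is -32 (< 0, left half-plane). Stable.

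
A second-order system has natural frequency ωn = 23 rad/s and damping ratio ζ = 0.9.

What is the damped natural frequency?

ωd = ωn√(1 - ζ²) = 23√(1 - 0.9²) = 10.03 rad/s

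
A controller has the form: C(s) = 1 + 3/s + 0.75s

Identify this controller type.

This is a Proportional-Integral-Derivative (PID) controller.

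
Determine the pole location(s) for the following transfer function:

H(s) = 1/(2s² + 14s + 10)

Discriminant = 14² - 4×2×10 = 196 - 80 = 116 > 0, so two distinct real poles. Using quadratic formula: s = (-14 ± √116)/(2×2) = (-14 ± √116)/4, with √116 ≈ 10.7703. s₁ ≈ -0.8074, s₂ ≈ -6.1926. Poles: s₁ = -0.8074, s₂ = -6.1926.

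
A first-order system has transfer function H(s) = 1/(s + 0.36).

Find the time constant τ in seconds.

For H(s) = 1/(s + 1/τ), the pole is at -1/τ = -0.36, so τ = 1/0.36 = 2.7778 s.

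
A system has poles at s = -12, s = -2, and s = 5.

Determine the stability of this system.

Pole(s) at s = 5 are not in the left half-plane. System is unstable.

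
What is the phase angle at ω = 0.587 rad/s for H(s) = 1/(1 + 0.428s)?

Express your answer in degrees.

Phase = -arctan(ωτ) = -arctan(0.587 × 0.428) = -14.1°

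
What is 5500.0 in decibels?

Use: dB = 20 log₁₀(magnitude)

dB = 20 log₁₀(5500.0) = 74.8 dB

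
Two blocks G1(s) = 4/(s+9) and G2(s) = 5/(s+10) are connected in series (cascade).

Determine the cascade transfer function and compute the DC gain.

Series: multiply transfer functions. G_eq = 4/(s+9) × 5/(s+10) = 20/((s+9)(s+10)). DC gain = 20/(9×10) = 0.2222.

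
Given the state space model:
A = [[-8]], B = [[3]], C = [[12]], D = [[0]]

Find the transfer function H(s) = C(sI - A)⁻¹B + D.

(sI - A)⁻¹ = 1/(s + 8). H(s) = 12 × 3/(s + 8) + 0 = 36/(s + 8).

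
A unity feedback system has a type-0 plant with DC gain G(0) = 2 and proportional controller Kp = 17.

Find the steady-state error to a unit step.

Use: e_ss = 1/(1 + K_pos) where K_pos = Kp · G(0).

K_pos = Kp · G(0) = 17 × 2 = 34. e_ss = 1/(1 + 34) = 0.0286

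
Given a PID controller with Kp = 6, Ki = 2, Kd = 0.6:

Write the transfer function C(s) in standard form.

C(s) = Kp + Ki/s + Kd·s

Substituting values: C(s) = 6 + 2/s + 0.6s = (0.6s² + 6s + 2)/s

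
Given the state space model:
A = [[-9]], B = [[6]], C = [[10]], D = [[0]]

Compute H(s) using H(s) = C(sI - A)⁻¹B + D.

(sI - A)⁻¹ = 1/(s + 9). H(s) = 10 × 6/(s + 9) + 0 = 60/(s + 9).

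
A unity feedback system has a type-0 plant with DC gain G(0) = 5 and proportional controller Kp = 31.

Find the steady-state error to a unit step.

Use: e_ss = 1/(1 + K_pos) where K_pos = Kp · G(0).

K_pos = Kp · G(0) = 31 × 5 = 155. e_ss = 1/(1 + 155) = 0.0064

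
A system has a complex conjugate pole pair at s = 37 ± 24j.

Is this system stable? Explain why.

Real part of poles is 37 (> 0, right half-plane). Unstable.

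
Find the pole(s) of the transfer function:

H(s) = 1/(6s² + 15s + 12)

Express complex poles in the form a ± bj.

Discriminant = 15² - 4×6×12 = 225 - 288 = -63 < 0, so the poles are a complex conjugate pair s = (-15 ± j√63)/(2×6). Real part = -15/(2×6) = -15/12 = -1.25; imaginary part = ±√63/(2×6) ≈ 0.6614. Poles: s = -1.25 ± 0.6614j.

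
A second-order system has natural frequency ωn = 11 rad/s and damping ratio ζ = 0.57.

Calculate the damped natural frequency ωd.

ωd = ωn√(1 - ζ²) = 11√(1 - 0.57²) = 9.04 rad/s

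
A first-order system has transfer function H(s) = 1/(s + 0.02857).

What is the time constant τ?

For H(s) = 1/(s + 1/τ), the pole is at -1/τ = -0.02857, so τ = 1/0.02857 = 35 s.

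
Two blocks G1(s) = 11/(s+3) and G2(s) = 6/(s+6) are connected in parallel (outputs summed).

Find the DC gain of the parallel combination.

Parallel: G_eq = G1 + G2. DC gain = G1(0) + G2(0) = 11/3 + 6/6 = 3.6667 + 1 = 4.6667.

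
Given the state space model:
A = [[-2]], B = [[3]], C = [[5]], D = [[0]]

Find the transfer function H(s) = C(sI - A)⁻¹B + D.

(sI - A)⁻¹ = 1/(s + 2). H(s) = 5 × 3/(s + 2) + 0 = 15/(s + 2).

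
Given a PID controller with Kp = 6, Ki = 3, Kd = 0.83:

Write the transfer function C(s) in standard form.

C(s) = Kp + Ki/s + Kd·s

Substituting values: C(s) = 6 + 3/s + 0.83s = (0.83s² + 6s + 3)/s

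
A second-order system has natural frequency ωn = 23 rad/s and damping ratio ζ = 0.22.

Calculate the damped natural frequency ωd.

ωd = ωn√(1 - ζ²) = 23√(1 - 0.22²) = 22.44 rad/s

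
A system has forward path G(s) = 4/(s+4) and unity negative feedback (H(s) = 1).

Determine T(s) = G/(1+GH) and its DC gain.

T(s) = G/(1+GH) = [4/(s+4)] / [1 + 4/(s+4)] = 4/(s+4+4) = 4/(s+8). DC gain = 4/8 = 0.5.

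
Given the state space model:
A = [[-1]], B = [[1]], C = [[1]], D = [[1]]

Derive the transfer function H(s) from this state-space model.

(sI - A)⁻¹ = 1/(s + 1). H(s) = 1×1/(s + 1) + 1 = (s + 2)/(s + 1).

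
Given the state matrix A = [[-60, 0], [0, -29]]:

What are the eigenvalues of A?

For diagonal matrix, eigenvalues are diagonal entries: λ₁ = -60, λ₂ = -29.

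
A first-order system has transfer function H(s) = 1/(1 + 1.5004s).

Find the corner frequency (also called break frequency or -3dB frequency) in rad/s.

Corner frequency = 1/τ = 1/1.5004 = 0.666 rad/s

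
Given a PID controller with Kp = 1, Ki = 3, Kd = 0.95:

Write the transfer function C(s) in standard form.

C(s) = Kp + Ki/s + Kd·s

Substituting values: C(s) = 1 + 3/s + 0.95s = (0.95s² + s + 3)/s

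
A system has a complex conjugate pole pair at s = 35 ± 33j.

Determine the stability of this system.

Real part of poles is 35 (> 0, right half-plane). Unstable.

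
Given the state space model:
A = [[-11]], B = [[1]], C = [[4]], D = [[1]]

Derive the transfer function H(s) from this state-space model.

(sI - A)⁻¹ = 1/(s + 11). H(s) = 4×1/(s + 11) + 1 = (s + 15)/(s + 11).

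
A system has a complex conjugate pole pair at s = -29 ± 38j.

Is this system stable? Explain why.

Real part of poles is -29 (< 0, left half-plane). Stable.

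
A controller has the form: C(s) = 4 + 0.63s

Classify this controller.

This is a Proportional-Derivative (PD) controller.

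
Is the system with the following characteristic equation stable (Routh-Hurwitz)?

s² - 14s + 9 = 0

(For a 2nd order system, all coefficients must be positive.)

Coefficients: 1, -14, 9. b=-14 not positive, so system is unstable.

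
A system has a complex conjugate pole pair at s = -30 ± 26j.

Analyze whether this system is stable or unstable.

Real part of poles is -30 (< 0, left half-plane). Stable.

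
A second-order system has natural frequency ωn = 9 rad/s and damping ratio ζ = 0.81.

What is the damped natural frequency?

ωd = ωn√(1 - ζ²) = 9√(1 - 0.81²) = 5.28 rad/s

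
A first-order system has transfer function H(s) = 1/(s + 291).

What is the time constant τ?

For H(s) = 1/(s + 1/τ), the pole is at -1/τ = -291, so τ = 1/291 = 0.0034 s.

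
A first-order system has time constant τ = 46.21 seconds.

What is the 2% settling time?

For first-order system, 2% settling time ≈ 4τ = 4 × 46.21 = 184.84 s.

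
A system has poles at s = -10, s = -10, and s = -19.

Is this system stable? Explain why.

All poles are in the left half-plane. System is stable.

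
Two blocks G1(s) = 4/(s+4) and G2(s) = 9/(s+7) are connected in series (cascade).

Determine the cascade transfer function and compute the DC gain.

Series: multiply transfer functions. G_eq = 4/(s+4) × 9/(s+7) = 36/((s+4)(s+7)). DC gain = 36/(4×7) = 1.2857.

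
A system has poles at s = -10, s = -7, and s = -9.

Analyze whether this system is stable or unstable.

All poles are in the left half-plane. System is stable.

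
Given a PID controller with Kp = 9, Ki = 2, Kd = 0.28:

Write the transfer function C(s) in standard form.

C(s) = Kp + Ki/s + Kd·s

Substituting values: C(s) = 9 + 2/s + 0.28s = (0.28s² + 9s + 2)/s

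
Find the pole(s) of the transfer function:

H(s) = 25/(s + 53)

Pole is where denominator = 0: s + 53 = 0, so s = -53.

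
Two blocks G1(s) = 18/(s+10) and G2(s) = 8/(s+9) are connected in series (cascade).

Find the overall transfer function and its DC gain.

Series: multiply transfer functions. G_eq = 18/(s+10) × 8/(s+9) = 144/((s+10)(s+9)). DC gain = 144/(10×9) = 1.6.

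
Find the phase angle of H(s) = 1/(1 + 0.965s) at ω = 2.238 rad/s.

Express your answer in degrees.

Phase = -arctan(ωτ) = -arctan(2.238 × 0.965) = -65.2°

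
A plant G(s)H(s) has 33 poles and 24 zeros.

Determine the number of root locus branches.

Root locus has n branches where n = number of poles = 33.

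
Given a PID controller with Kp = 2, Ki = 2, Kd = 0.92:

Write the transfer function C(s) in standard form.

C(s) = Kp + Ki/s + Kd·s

Substituting values: C(s) = 2 + 2/s + 0.92s = (0.92s² + 2s + 2)/s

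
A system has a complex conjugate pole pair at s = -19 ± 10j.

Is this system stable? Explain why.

Real part of poles is -19 (< 0, left half-plane). Stable.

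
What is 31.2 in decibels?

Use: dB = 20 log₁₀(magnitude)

dB = 20 log₁₀(31.2) = 29.9 dB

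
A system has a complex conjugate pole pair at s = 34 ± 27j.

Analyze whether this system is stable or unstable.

Real part of poles is 34 (> 0, right half-plane). Unstable.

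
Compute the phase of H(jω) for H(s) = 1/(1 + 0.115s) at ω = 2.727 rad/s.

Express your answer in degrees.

Phase = -arctan(ωτ) = -arctan(2.727 × 0.115) = -17.4°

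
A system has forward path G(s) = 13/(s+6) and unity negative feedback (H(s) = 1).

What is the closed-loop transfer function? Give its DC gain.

T(s) = G/(1+GH) = [13/(s+6)] / [1 + 13/(s+6)] = 13/(s+6+13) = 13/(s+19). DC gain = 13/19 = 0.6842.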